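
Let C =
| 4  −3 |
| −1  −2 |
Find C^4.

[[373, −156], [−52, 61]]

C^2 = [[19, −6], [−2, 7]]
C^3 = [[82, −45], [−15, −8]]
C^4 = [[373, −156], [−52, 61]]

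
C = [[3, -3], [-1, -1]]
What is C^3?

[[42, -30], [-10, 2]]

C^2 = [[12, -6], [-2, 4]]
C^3 = [[42, -30], [-10, 2]]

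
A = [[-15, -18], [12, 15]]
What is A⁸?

[[6561, 0], [0, 6561]]

tr A = 0 and det A = -9, so the characteristic polynomial is λ² − (0)λ + (-9) with roots -3 and 3.
Eigenvectors give P = [[3, -1], [-2, 1]] with P⁻¹ = [[1, 1], [2, 3]], and A = P·diag(-3, 3)·P⁻¹.
Then A⁸ = P·diag(6561, 6561)·P⁻¹ = [[19683, -6561], [-13122, 6561]] · [[1, 1], [2, 3]] = [[6561, 0], [0, 6561]].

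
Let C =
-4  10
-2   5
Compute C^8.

C² = C (a projection; rank 1, trace 1), so C^8 = C.

[[-4, 10], [-2, 5]]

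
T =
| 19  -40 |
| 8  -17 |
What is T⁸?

tr T = 2 and det T = -3, so the characteristic polynomial is λ² − (2)λ + (-3) with roots -1 and 3.
Eigenvectors give P = [[2, 5], [1, 2]] with P⁻¹ = [[-2, 5], [1, -2]], and T = P·diag(-1, 3)·P⁻¹.
Then T⁸ = P·diag(1, 6561)·P⁻¹ = [[2, 32805], [1, 13122]] · [[-2, 5], [1, -2]] = [[32801, -65600], [13120, -26239]].

[[32801, -65600], [13120, -26239]]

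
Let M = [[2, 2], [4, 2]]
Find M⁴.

[[272, 192], [384, 272]]

M² = [[12, 8], [16, 12]]
M³ = [[56, 40], [80, 56]]
M⁴ = [[272, 192], [384, 272]]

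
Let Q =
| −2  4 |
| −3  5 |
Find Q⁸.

[[−764, 1020], [−765, 1021]]

tr Q = 3 and det Q = 2, so the characteristic polynomial is λ² − (3)λ + (2) with roots 2 and 1.
Eigenvectors give P = [[1, −4], [1, −3]] with P⁻¹ = [[−3, 4], [−1, 1]], and Q = P·diag(2, 1)·P⁻¹.
Then Q⁸ = P·diag(256, 1)·P⁻¹ = [[256, −4], [256, −3]] · [[−3, 4], [−1, 1]] = [[−764, 1020], [−765, 1021]].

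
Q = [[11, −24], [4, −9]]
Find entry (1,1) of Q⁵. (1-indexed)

731

tr Q = 2 and det Q = −3, so the characteristic polynomial is λ² − (2)λ + (−3) with roots −1 and 3.
Eigenvectors give P = [[2, −3], [1, −1]] with P⁻¹ = [[−1, 3], [−1, 2]], and Q = P·diag(−1, 3)·P⁻¹.
Then Q⁵ = P·diag(−1, 243)·P⁻¹ = [[−2, −729], [−1, −243]] · [[−1, 3], [−1, 2]] = [[731, −1464], [244, −489]].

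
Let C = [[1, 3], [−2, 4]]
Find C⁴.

[[−125, 75], [−50, −50]]

C² = [[−5, 15], [−10, 10]]
C³ = [[−35, 45], [−30, 10]]
C⁴ = [[−125, 75], [−50, −50]]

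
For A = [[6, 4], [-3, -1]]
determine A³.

tr A = 5 and det A = 6, so the characteristic polynomial is λ² − (5)λ + (6) with roots 3 and 2.
Eigenvectors give P = [[4, -1], [-3, 1]] with P⁻¹ = [[1, 1], [3, 4]], and A = P·diag(3, 2)·P⁻¹.
Then A³ = P·diag(27, 8)·P⁻¹ = [[108, -8], [-81, 8]] · [[1, 1], [3, 4]] = [[84, 76], [-57, -49]].

[[84, 76], [-57, -49]]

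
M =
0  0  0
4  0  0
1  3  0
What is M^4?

[[0, 0, 0], [0, 0, 0], [0, 0, 0]]

M is strictly triangular, hence nilpotent: M^3 = 0, so M^4 = 0.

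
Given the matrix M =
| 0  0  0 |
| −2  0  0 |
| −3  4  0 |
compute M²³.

[[0, 0, 0], [0, 0, 0], [0, 0, 0]]

M is strictly triangular, hence nilpotent: M³ = 0, so M²³ = 0.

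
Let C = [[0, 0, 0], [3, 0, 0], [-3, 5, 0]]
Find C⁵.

C is strictly triangular, hence nilpotent: C³ = 0, so C⁵ = 0.

[[0, 0, 0], [0, 0, 0], [0, 0, 0]]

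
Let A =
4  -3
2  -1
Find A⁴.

tr A = 3 and det A = 2, so the characteristic polynomial is λ² − (3)λ + (2) with roots 1 and 2.
Eigenvectors give P = [[-1, 3], [-1, 2]] with P⁻¹ = [[2, -3], [1, -1]], and A = P·diag(1, 2)·P⁻¹.
Then A⁴ = P·diag(1, 16)·P⁻¹ = [[-1, 48], [-1, 32]] · [[2, -3], [1, -1]] = [[46, -45], [30, -29]].

[[46, -45], [30, -29]]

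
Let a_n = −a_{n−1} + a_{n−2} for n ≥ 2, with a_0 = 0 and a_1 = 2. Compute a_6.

−16

With companion matrix B = [[−1, 1], [1, 0]], [a_n, a_{n−1}]ᵀ = B·[a_{n−1}, a_{n−2}]ᵀ, so [a_6, a_5]ᵀ = B⁵·[a_1, a_0]ᵀ.
B⁵ = [[−8, 5], [5, −3]], giving [a_6, a_5]ᵀ = [[−16], [10]].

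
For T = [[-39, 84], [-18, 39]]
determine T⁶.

tr T = 0 and det T = -9, so the characteristic polynomial is λ² − (0)λ + (-9) with roots -3 and 3.
Eigenvectors give P = [[7, -2], [3, -1]] with P⁻¹ = [[1, -2], [3, -7]], and T = P·diag(-3, 3)·P⁻¹.
Then T⁶ = P·diag(729, 729)·P⁻¹ = [[5103, -1458], [2187, -729]] · [[1, -2], [3, -7]] = [[729, 0], [0, 729]].

[[729, 0], [0, 729]]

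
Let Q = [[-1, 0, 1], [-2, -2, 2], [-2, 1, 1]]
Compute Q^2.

[[-1, 1, 0], [2, 6, -4], [-2, -1, 1]]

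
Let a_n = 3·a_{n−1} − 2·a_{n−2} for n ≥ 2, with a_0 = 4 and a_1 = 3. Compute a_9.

With companion matrix A = [[3, −2], [1, 0]], [a_n, a_{n−1}]ᵀ = A·[a_{n−1}, a_{n−2}]ᵀ, so [a_9, a_8]ᵀ = A⁸·[a_1, a_0]ᵀ.
A⁸ = [[511, −510], [255, −254]], giving [a_9, a_8]ᵀ = [[−507], [−251]].

−507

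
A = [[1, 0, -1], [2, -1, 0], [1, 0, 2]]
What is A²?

[[0, 0, -3], [0, 1, -2], [3, 0, 3]]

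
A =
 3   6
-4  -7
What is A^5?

[[483, 726], [-484, -727]]

tr A = -4 and det A = 3, so the characteristic polynomial is λ² − (-4)λ + (3) with roots -3 and -1.
Eigenvectors give P = [[-1, 3], [1, -2]] with P⁻¹ = [[2, 3], [1, 1]], and A = P·diag(-3, -1)·P⁻¹.
Then A^5 = P·diag(-243, -1)·P⁻¹ = [[243, -3], [-243, 2]] · [[2, 3], [1, 1]] = [[483, 726], [-484, -727]].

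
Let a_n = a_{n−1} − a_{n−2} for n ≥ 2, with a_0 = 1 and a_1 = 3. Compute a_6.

1

With companion matrix C = [[1, −1], [1, 0]], [a_n, a_{n−1}]ᵀ = C·[a_{n−1}, a_{n−2}]ᵀ, so [a_6, a_5]ᵀ = C⁵·[a_1, a_0]ᵀ.
C⁵ = [[0, 1], [−1, 1]], giving [a_6, a_5]ᵀ = [[1], [−2]].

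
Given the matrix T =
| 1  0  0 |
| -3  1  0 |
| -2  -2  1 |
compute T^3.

[[1, 0, 0], [-9, 1, 0], [12, -6, 1]]

T = I + N where N = [[0, 0, 0], [-3, 0, 0], [-2, -2, 0]] is strictly lower-triangular, so N^3 = 0.
(I + N)^3 = I + 3·N + 3·N^2 = [[1, 0, 0], [-9, 1, 0], [12, -6, 1]].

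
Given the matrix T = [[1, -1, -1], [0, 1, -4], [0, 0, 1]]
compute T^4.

T = I + N where N = [[0, -1, -1], [0, 0, -4], [0, 0, 0]] is strictly upper-triangular, so N^3 = 0.
(I + N)^4 = I + 4·N + 6·N^2 = [[1, -4, 20], [0, 1, -16], [0, 0, 1]].

[[1, -4, 20], [0, 1, -16], [0, 0, 1]]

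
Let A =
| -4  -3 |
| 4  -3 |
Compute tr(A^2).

1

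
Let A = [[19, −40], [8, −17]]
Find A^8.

tr A = 2 and det A = −3, so the characteristic polynomial is λ² − (2)λ + (−3) with roots 3 and −1.
Eigenvectors give P = [[5, 2], [2, 1]] with P⁻¹ = [[1, −2], [−2, 5]], and A = P·diag(3, −1)·P⁻¹.
Then A^8 = P·diag(6561, 1)·P⁻¹ = [[32805, 2], [13122, 1]] · [[1, −2], [−2, 5]] = [[32801, −65600], [13120, −26239]].

[[32801, −65600], [13120, −26239]]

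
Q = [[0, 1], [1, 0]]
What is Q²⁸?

[[1, 0], [0, 1]]

Q² = I (check: tr Q = 0 and det Q = −1), so Q²⁸ = I since 28 is even.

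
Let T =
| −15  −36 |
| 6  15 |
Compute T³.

tr T = 0 and det T = −9, so the characteristic polynomial is λ² − (0)λ + (−9) with roots −3 and 3.
Eigenvectors give P = [[3, −2], [−1, 1]] with P⁻¹ = [[1, 2], [1, 3]], and T = P·diag(−3, 3)·P⁻¹.
Then T³ = P·diag(−27, 27)·P⁻¹ = [[−81, −54], [27, 27]] · [[1, 2], [1, 3]] = [[−135, −324], [54, 135]].

[[−135, −324], [54, 135]]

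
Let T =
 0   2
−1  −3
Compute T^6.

tr T = −3 and det T = 2, so the characteristic polynomial is λ² − (−3)λ + (2) with roots −1 and −2.
Eigenvectors give P = [[2, −1], [−1, 1]] with P⁻¹ = [[1, 1], [1, 2]], and T = P·diag(−1, −2)·P⁻¹.
Then T^6 = P·diag(1, 64)·P⁻¹ = [[2, −64], [−1, 64]] · [[1, 1], [1, 2]] = [[−62, −126], [63, 127]].

[[−62, −126], [63, 127]]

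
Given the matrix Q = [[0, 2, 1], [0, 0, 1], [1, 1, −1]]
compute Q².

[[1, 1, 1], [1, 1, −1], [−1, 1, 3]]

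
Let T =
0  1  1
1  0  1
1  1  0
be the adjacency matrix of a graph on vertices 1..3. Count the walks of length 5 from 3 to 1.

11

The number of length-5 walks from vertex 3 to vertex 1 is entry (3,1) of T⁵, where T is the adjacency matrix.
T² = [[2, 1, 1], [1, 2, 1], [1, 1, 2]]
T³ = [[2, 3, 3], [3, 2, 3], [3, 3, 2]]
T⁴ = [[6, 5, 5], [5, 6, 5], [5, 5, 6]]
T⁵ = [[10, 11, 11], [11, 10, 11], [11, 11, 10]]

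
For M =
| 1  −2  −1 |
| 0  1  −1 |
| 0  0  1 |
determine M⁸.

M = I + N where N = [[0, −2, −1], [0, 0, −1], [0, 0, 0]] is strictly upper-triangular, so N³ = 0.
(I + N)⁸ = I + 8·N + 28·N² = [[1, −16, 48], [0, 1, −8], [0, 0, 1]].

[[1, −16, 48], [0, 1, −8], [0, 0, 1]]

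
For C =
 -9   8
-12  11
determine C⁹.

[[-39369, 39368], [-59052, 59051]]

tr C = 2 and det C = -3, so the characteristic polynomial is λ² − (2)λ + (-3) with roots 3 and -1.
Eigenvectors give P = [[2, 1], [3, 1]] with P⁻¹ = [[-1, 1], [3, -2]], and C = P·diag(3, -1)·P⁻¹.
Then C⁹ = P·diag(19683, -1)·P⁻¹ = [[39366, -1], [59049, -1]] · [[-1, 1], [3, -2]] = [[-39369, 39368], [-59052, 59051]].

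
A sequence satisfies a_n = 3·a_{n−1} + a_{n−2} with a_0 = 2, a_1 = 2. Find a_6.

938

With companion matrix T = [[3, 1], [1, 0]], [a_n, a_{n−1}]ᵀ = T·[a_{n−1}, a_{n−2}]ᵀ, so [a_6, a_5]ᵀ = T⁵·[a_1, a_0]ᵀ.
T⁵ = [[360, 109], [109, 33]], giving [a_6, a_5]ᵀ = [[938], [284]].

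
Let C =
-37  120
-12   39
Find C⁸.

tr C = 2 and det C = -3, so the characteristic polynomial is λ² − (2)λ + (-3) with roots -1 and 3.
Eigenvectors give P = [[-10, 3], [-3, 1]] with P⁻¹ = [[-1, 3], [-3, 10]], and C = P·diag(-1, 3)·P⁻¹.
Then C⁸ = P·diag(1, 6561)·P⁻¹ = [[-10, 19683], [-3, 6561]] · [[-1, 3], [-3, 10]] = [[-59039, 196800], [-19680, 65601]].

[[-59039, 196800], [-19680, 65601]]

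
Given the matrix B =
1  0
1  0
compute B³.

[[1, 0], [1, 0]]

B² = B (a projection; rank 1, trace 1), so B³ = B.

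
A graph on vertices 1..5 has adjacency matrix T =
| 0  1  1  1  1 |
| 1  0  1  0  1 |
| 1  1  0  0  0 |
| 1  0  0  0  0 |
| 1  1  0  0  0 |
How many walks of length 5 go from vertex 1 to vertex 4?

22

The number of length-5 walks from vertex 1 to vertex 4 is entry (1,4) of T^5, where T is the adjacency matrix.
T^2 = [[4, 2, 1, 0, 1], [2, 3, 1, 1, 1], [1, 1, 2, 1, 2], [0, 1, 1, 1, 1], [1, 1, 2, 1, 2]]
T^3 = [[4, 6, 6, 4, 6], [6, 4, 5, 2, 5], [6, 5, 2, 1, 2], [4, 2, 1, 0, 1], [6, 5, 2, 1, 2]]
T^4 = [[22, 16, 10, 4, 10], [16, 16, 10, 6, 10], [10, 10, 11, 6, 11], [4, 6, 6, 4, 6], [10, 10, 11, 6, 11]]
T^5 = [[40, 42, 38, 22, 38], [42, 36, 32, 16, 32], [38, 32, 20, 10, 20], [22, 16, 10, 4, 10], [38, 32, 20, 10, 20]]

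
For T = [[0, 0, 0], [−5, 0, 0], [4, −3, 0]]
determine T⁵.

[[0, 0, 0], [0, 0, 0], [0, 0, 0]]

T is strictly triangular, hence nilpotent: T³ = 0, so T⁵ = 0.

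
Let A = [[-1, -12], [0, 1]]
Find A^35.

A² = I (check: tr A = 0 and det A = -1), so A^35 = A since 35 is odd.

[[-1, -12], [0, 1]]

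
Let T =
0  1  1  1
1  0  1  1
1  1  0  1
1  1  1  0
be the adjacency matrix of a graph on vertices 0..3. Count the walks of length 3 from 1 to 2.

The number of length-3 walks from vertex 1 to vertex 2 is entry (1,2) of T³, where T is the adjacency matrix.
T² = [[3, 2, 2, 2], [2, 3, 2, 2], [2, 2, 3, 2], [2, 2, 2, 3]]
T³ = [[6, 7, 7, 7], [7, 6, 7, 7], [7, 7, 6, 7], [7, 7, 7, 6]]

7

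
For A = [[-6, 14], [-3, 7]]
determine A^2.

A² = A (a projection; rank 1, trace 1), so A^2 = A.

[[-6, 14], [-3, 7]]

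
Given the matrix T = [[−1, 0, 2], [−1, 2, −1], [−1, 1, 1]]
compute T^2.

[[−1, 2, 0], [0, 3, −5], [−1, 3, −2]]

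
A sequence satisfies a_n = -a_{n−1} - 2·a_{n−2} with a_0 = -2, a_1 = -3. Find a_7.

With companion matrix M = [[-1, -2], [1, 0]], [a_n, a_{n−1}]ᵀ = M·[a_{n−1}, a_{n−2}]ᵀ, so [a_7, a_6]ᵀ = M^6·[a_1, a_0]ᵀ.
M^6 = [[7, 10], [-5, 2]], giving [a_7, a_6]ᵀ = [[-41], [11]].

-41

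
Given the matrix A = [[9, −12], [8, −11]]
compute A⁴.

tr A = −2 and det A = −3, so the characteristic polynomial is λ² − (−2)λ + (−3) with roots −3 and 1.
Eigenvectors give P = [[1, 3], [1, 2]] with P⁻¹ = [[−2, 3], [1, −1]], and A = P·diag(−3, 1)·P⁻¹.
Then A⁴ = P·diag(81, 1)·P⁻¹ = [[81, 3], [81, 2]] · [[−2, 3], [1, −1]] = [[−159, 240], [−160, 241]].

[[−159, 240], [−160, 241]]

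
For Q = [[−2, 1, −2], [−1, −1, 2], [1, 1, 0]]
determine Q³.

[[9, 12, −12], [−12, 3, −6], [6, −3, 6]]

Q² = [[1, −5, 6], [5, 2, 0], [−3, 0, 0]]
Q³ = [[9, 12, −12], [−12, 3, −6], [6, −3, 6]]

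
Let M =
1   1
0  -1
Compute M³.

[[1, 1], [0, -1]]

M² = [[1, 0], [0, 1]]
M³ = [[1, 1], [0, -1]]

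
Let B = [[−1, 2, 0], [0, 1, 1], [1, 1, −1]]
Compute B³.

B² = [[1, 0, 2], [1, 2, 0], [−2, 2, 2]]
B³ = [[1, 4, −2], [−1, 4, 2], [4, 0, 0]]

[[1, 4, −2], [−1, 4, 2], [4, 0, 0]]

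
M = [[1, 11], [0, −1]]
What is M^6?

M² = I (check: tr M = 0 and det M = −1), so M^6 = I since 6 is even.

[[1, 0], [0, 1]]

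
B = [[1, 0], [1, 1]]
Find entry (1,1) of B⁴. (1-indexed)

B = I + N where N = [[0, 0], [1, 0]] is strictly lower-triangular, so N² = 0.
(I + N)⁴ = I + 4·N = [[1, 0], [4, 1]].

1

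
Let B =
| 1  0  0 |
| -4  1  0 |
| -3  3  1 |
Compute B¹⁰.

B = I + N where N = [[0, 0, 0], [-4, 0, 0], [-3, 3, 0]] is strictly lower-triangular, so N³ = 0.
(I + N)¹⁰ = I + 10·N + 45·N² = [[1, 0, 0], [-40, 1, 0], [-570, 30, 1]].

[[1, 0, 0], [-40, 1, 0], [-570, 30, 1]]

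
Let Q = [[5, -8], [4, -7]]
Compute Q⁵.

tr Q = -2 and det Q = -3, so the characteristic polynomial is λ² − (-2)λ + (-3) with roots -3 and 1.
Eigenvectors give P = [[1, 2], [1, 1]] with P⁻¹ = [[-1, 2], [1, -1]], and Q = P·diag(-3, 1)·P⁻¹.
Then Q⁵ = P·diag(-243, 1)·P⁻¹ = [[-243, 2], [-243, 1]] · [[-1, 2], [1, -1]] = [[245, -488], [244, -487]].

[[245, -488], [244, -487]]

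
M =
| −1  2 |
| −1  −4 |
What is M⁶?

tr M = −5 and det M = 6, so the characteristic polynomial is λ² − (−5)λ + (6) with roots −3 and −2.
Eigenvectors give P = [[−1, 2], [1, −1]] with P⁻¹ = [[1, 2], [1, 1]], and M = P·diag(−3, −2)·P⁻¹.
Then M⁶ = P·diag(729, 64)·P⁻¹ = [[−729, 128], [729, −64]] · [[1, 2], [1, 1]] = [[−601, −1330], [665, 1394]].

[[−601, −1330], [665, 1394]]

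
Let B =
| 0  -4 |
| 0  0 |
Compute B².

B is strictly triangular, hence nilpotent: B² = 0, so B² = 0.

[[0, 0], [0, 0]]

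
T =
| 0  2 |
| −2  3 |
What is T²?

[[−4, 6], [−6, 5]]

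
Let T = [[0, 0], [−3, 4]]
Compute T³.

T² = [[0, 0], [−12, 16]]
T³ = [[0, 0], [−48, 64]]

[[0, 0], [−48, 64]]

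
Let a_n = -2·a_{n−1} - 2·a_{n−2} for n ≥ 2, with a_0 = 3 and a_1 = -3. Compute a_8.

48

With companion matrix C = [[-2, -2], [1, 0]], [a_n, a_{n−1}]ᵀ = C·[a_{n−1}, a_{n−2}]ᵀ, so [a_8, a_7]ᵀ = C^7·[a_1, a_0]ᵀ.
C^7 = [[0, 16], [-8, -16]], giving [a_8, a_7]ᵀ = [[48], [-24]].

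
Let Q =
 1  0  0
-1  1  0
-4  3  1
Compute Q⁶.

[[1, 0, 0], [-6, 1, 0], [-69, 18, 1]]

Q = I + N where N = [[0, 0, 0], [-1, 0, 0], [-4, 3, 0]] is strictly lower-triangular, so N³ = 0.
(I + N)⁶ = I + 6·N + 15·N² = [[1, 0, 0], [-6, 1, 0], [-69, 18, 1]].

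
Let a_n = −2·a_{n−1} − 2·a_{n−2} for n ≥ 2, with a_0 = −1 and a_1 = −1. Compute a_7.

24

With companion matrix B = [[−2, −2], [1, 0]], [a_n, a_{n−1}]ᵀ = B·[a_{n−1}, a_{n−2}]ᵀ, so [a_7, a_6]ᵀ = B⁶·[a_1, a_0]ᵀ.
B⁶ = [[−8, −16], [8, 8]], giving [a_7, a_6]ᵀ = [[24], [−16]].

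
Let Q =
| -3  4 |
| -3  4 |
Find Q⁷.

[[-3, 4], [-3, 4]]

Q² = Q (a projection; rank 1, trace 1), so Q⁷ = Q.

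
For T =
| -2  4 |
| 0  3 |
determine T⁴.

[[16, 52], [0, 81]]

T² = [[4, 4], [0, 9]]
T³ = [[-8, 28], [0, 27]]
T⁴ = [[16, 52], [0, 81]]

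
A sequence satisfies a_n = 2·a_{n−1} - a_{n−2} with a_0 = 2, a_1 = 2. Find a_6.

With companion matrix C = [[2, -1], [1, 0]], [a_n, a_{n−1}]ᵀ = C·[a_{n−1}, a_{n−2}]ᵀ, so [a_6, a_5]ᵀ = C⁵·[a_1, a_0]ᵀ.
C⁵ = [[6, -5], [5, -4]], giving [a_6, a_5]ᵀ = [[2], [2]].

2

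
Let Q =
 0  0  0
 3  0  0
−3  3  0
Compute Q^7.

Q is strictly triangular, hence nilpotent: Q^3 = 0, so Q^7 = 0.

[[0, 0, 0], [0, 0, 0], [0, 0, 0]]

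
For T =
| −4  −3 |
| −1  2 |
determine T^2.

[[19, 6], [2, 7]]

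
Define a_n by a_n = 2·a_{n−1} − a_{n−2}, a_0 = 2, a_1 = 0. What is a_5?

With companion matrix Q = [[2, −1], [1, 0]], [a_n, a_{n−1}]ᵀ = Q·[a_{n−1}, a_{n−2}]ᵀ, so [a_5, a_4]ᵀ = Q⁴·[a_1, a_0]ᵀ.
Q⁴ = [[5, −4], [4, −3]], giving [a_5, a_4]ᵀ = [[−8], [−6]].

−8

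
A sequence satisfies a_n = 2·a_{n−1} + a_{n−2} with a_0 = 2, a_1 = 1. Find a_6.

With companion matrix A = [[2, 1], [1, 0]], [a_n, a_{n−1}]ᵀ = A·[a_{n−1}, a_{n−2}]ᵀ, so [a_6, a_5]ᵀ = A⁵·[a_1, a_0]ᵀ.
A⁵ = [[70, 29], [29, 12]], giving [a_6, a_5]ᵀ = [[128], [53]].

128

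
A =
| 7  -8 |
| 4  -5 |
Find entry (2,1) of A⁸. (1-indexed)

tr A = 2 and det A = -3, so the characteristic polynomial is λ² − (2)λ + (-3) with roots -1 and 3.
Eigenvectors give P = [[-1, 2], [-1, 1]] with P⁻¹ = [[1, -2], [1, -1]], and A = P·diag(-1, 3)·P⁻¹.
Then A⁸ = P·diag(1, 6561)·P⁻¹ = [[-1, 13122], [-1, 6561]] · [[1, -2], [1, -1]] = [[13121, -13120], [6560, -6559]].

6560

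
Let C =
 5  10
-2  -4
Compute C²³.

[[5, 10], [-2, -4]]

C² = C (a projection; rank 1, trace 1), so C²³ = C.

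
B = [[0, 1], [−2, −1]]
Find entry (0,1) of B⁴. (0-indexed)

3

B² = [[−2, −1], [2, −1]]
B³ = [[2, −1], [2, 3]]
B⁴ = [[2, 3], [−6, −1]]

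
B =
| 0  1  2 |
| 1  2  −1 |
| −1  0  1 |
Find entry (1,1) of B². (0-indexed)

5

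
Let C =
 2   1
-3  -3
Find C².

[[1, -1], [3, 6]]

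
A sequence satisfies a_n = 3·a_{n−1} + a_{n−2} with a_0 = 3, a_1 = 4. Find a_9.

With companion matrix T = [[3, 1], [1, 0]], [a_n, a_{n−1}]ᵀ = T·[a_{n−1}, a_{n−2}]ᵀ, so [a_9, a_8]ᵀ = T⁸·[a_1, a_0]ᵀ.
T⁸ = [[12970, 3927], [3927, 1189]], giving [a_9, a_8]ᵀ = [[63661], [19275]].

63661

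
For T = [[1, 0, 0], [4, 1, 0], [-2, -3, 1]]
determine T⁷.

[[1, 0, 0], [28, 1, 0], [-266, -21, 1]]

T = I + N where N = [[0, 0, 0], [4, 0, 0], [-2, -3, 0]] is strictly lower-triangular, so N³ = 0.
(I + N)⁷ = I + 7·N + 21·N² = [[1, 0, 0], [28, 1, 0], [-266, -21, 1]].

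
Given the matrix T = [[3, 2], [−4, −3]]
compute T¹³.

T² = I (check: tr T = 0 and det T = −1), so T¹³ = T since 13 is odd.

[[3, 2], [−4, −3]]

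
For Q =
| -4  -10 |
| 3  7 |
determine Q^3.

[[-34, -70], [21, 43]]

tr Q = 3 and det Q = 2, so the characteristic polynomial is λ² − (3)λ + (2) with roots 1 and 2.
Eigenvectors give P = [[-2, 5], [1, -3]] with P⁻¹ = [[-3, -5], [-1, -2]], and Q = P·diag(1, 2)·P⁻¹.
Then Q^3 = P·diag(1, 8)·P⁻¹ = [[-2, 40], [1, -24]] · [[-3, -5], [-1, -2]] = [[-34, -70], [21, 43]].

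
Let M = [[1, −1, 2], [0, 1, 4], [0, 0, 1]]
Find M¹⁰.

[[1, −10, −160], [0, 1, 40], [0, 0, 1]]

M = I + N where N = [[0, −1, 2], [0, 0, 4], [0, 0, 0]] is strictly upper-triangular, so N³ = 0.
(I + N)¹⁰ = I + 10·N + 45·N² = [[1, −10, −160], [0, 1, 40], [0, 0, 1]].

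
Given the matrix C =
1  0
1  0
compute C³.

C² = C (a projection; rank 1, trace 1), so C³ = C.

[[1, 0], [1, 0]]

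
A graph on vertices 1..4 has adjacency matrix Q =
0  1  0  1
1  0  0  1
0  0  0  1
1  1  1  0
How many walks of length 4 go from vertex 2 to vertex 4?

6

The number of length-4 walks from vertex 2 to vertex 4 is entry (2,4) of Q⁴, where Q is the adjacency matrix.
Q² = [[2, 1, 1, 1], [1, 2, 1, 1], [1, 1, 1, 0], [1, 1, 0, 3]]
Q³ = [[2, 3, 1, 4], [3, 2, 1, 4], [1, 1, 0, 3], [4, 4, 3, 2]]
Q⁴ = [[7, 6, 4, 6], [6, 7, 4, 6], [4, 4, 3, 2], [6, 6, 2, 11]]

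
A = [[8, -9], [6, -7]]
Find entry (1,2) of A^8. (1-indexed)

-765

tr A = 1 and det A = -2, so the characteristic polynomial is λ² − (1)λ + (-2) with roots -1 and 2.
Eigenvectors give P = [[1, -3], [1, -2]] with P⁻¹ = [[-2, 3], [-1, 1]], and A = P·diag(-1, 2)·P⁻¹.
Then A^8 = P·diag(1, 256)·P⁻¹ = [[1, -768], [1, -512]] · [[-2, 3], [-1, 1]] = [[766, -765], [510, -509]].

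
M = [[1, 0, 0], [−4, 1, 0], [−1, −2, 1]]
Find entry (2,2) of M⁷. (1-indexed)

M = I + N where N = [[0, 0, 0], [−4, 0, 0], [−1, −2, 0]] is strictly lower-triangular, so N³ = 0.
(I + N)⁷ = I + 7·N + 21·N² = [[1, 0, 0], [−28, 1, 0], [161, −14, 1]].

1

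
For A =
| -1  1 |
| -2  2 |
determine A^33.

[[-1, 1], [-2, 2]]

A² = A (a projection; rank 1, trace 1), so A^33 = A.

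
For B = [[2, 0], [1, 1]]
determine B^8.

tr B = 3 and det B = 2, so the characteristic polynomial is λ² − (3)λ + (2) with roots 2 and 1.
Eigenvectors give P = [[-1, 0], [-1, 1]] with P⁻¹ = [[-1, 0], [-1, 1]], and B = P·diag(2, 1)·P⁻¹.
Then B^8 = P·diag(256, 1)·P⁻¹ = [[-256, 0], [-256, 1]] · [[-1, 0], [-1, 1]] = [[256, 0], [255, 1]].

[[256, 0], [255, 1]]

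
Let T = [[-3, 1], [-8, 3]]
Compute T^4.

T² = I (check: tr T = 0 and det T = -1), so T^4 = I since 4 is even.

[[1, 0], [0, 1]]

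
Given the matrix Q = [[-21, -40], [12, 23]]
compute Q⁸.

[[-32799, -65600], [19680, 39361]]

tr Q = 2 and det Q = -3, so the characteristic polynomial is λ² − (2)λ + (-3) with roots -1 and 3.
Eigenvectors give P = [[-2, 5], [1, -3]] with P⁻¹ = [[-3, -5], [-1, -2]], and Q = P·diag(-1, 3)·P⁻¹.
Then Q⁸ = P·diag(1, 6561)·P⁻¹ = [[-2, 32805], [1, -19683]] · [[-3, -5], [-1, -2]] = [[-32799, -65600], [19680, 39361]].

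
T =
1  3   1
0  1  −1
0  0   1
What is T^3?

T = I + N where N = [[0, 3, 1], [0, 0, −1], [0, 0, 0]] is strictly upper-triangular, so N^3 = 0.
(I + N)^3 = I + 3·N + 3·N^2 = [[1, 9, −6], [0, 1, −3], [0, 0, 1]].

[[1, 9, −6], [0, 1, −3], [0, 0, 1]]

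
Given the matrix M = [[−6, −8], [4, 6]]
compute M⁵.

[[−96, −128], [64, 96]]

tr M = 0 and det M = −4, so the characteristic polynomial is λ² − (0)λ + (−4) with roots −2 and 2.
Eigenvectors give P = [[−2, 1], [1, −1]] with P⁻¹ = [[−1, −1], [−1, −2]], and M = P·diag(−2, 2)·P⁻¹.
Then M⁵ = P·diag(−32, 32)·P⁻¹ = [[64, 32], [−32, −32]] · [[−1, −1], [−1, −2]] = [[−96, −128], [64, 96]].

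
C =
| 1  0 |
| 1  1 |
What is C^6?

[[1, 0], [6, 1]]

C = I + N where N = [[0, 0], [1, 0]] is strictly lower-triangular, so N^2 = 0.
(I + N)^6 = I + 6·N = [[1, 0], [6, 1]].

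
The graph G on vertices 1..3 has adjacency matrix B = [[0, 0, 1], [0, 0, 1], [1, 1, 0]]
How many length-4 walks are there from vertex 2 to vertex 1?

The number of length-4 walks from vertex 2 to vertex 1 is entry (2,1) of B⁴, where B is the adjacency matrix.
B² = [[1, 1, 0], [1, 1, 0], [0, 0, 2]]
B³ = [[0, 0, 2], [0, 0, 2], [2, 2, 0]]
B⁴ = [[2, 2, 0], [2, 2, 0], [0, 0, 4]]

2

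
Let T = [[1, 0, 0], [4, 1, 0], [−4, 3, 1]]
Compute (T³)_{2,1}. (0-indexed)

9

T = I + N where N = [[0, 0, 0], [4, 0, 0], [−4, 3, 0]] is strictly lower-triangular, so N³ = 0.
(I + N)³ = I + 3·N + 3·N² = [[1, 0, 0], [12, 1, 0], [24, 9, 1]].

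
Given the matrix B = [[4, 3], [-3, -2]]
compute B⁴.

B² = [[7, 6], [-6, -5]]
B³ = [[10, 9], [-9, -8]]
B⁴ = [[13, 12], [-12, -11]]

[[13, 12], [-12, -11]]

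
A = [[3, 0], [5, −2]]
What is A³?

[[27, 0], [35, −8]]

tr A = 1 and det A = −6, so the characteristic polynomial is λ² − (1)λ + (−6) with roots 3 and −2.
Eigenvectors give P = [[1, 0], [1, −1]] with P⁻¹ = [[1, 0], [1, −1]], and A = P·diag(3, −2)·P⁻¹.
Then A³ = P·diag(27, −8)·P⁻¹ = [[27, 0], [27, 8]] · [[1, 0], [1, −1]] = [[27, 0], [35, −8]].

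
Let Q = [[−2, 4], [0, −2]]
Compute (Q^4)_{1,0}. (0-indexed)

0

Q^2 = [[4, −16], [0, 4]]
Q^3 = [[−8, 48], [0, −8]]
Q^4 = [[16, −128], [0, 16]]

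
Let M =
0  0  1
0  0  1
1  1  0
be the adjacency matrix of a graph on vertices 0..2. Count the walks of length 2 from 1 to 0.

1

The number of length-2 walks from vertex 1 to vertex 0 is entry (1,0) of M^2, where M is the adjacency matrix.
M^2 = [[1, 1, 0], [1, 1, 0], [0, 0, 2]]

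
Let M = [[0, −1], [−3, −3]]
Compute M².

[[3, 3], [9, 12]]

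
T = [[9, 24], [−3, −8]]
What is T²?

[[9, 24], [−3, −8]]

T² = T (a projection; rank 1, trace 1), so T² = T.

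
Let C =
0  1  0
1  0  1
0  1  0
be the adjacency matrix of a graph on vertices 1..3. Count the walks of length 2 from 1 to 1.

1

The number of length-2 walks from vertex 1 to vertex 1 is entry (1,1) of C^2, where C is the adjacency matrix.
C^2 = [[1, 0, 1], [0, 2, 0], [1, 0, 1]]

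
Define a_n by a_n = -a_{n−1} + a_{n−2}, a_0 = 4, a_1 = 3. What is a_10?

-29

With companion matrix M = [[-1, 1], [1, 0]], [a_n, a_{n−1}]ᵀ = M·[a_{n−1}, a_{n−2}]ᵀ, so [a_10, a_9]ᵀ = M⁹·[a_1, a_0]ᵀ.
M⁹ = [[-55, 34], [34, -21]], giving [a_10, a_9]ᵀ = [[-29], [18]].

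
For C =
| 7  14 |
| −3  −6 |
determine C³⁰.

[[7, 14], [−3, −6]]

C² = C (a projection; rank 1, trace 1), so C³⁰ = C.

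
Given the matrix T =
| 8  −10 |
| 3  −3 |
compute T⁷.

[[12482, −20590], [6177, −10167]]

tr T = 5 and det T = 6, so the characteristic polynomial is λ² − (5)λ + (6) with roots 2 and 3.
Eigenvectors give P = [[−5, 2], [−3, 1]] with P⁻¹ = [[1, −2], [3, −5]], and T = P·diag(2, 3)·P⁻¹.
Then T⁷ = P·diag(128, 2187)·P⁻¹ = [[−640, 4374], [−384, 2187]] · [[1, −2], [3, −5]] = [[12482, −20590], [6177, −10167]].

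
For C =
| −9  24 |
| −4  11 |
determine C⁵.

tr C = 2 and det C = −3, so the characteristic polynomial is λ² − (2)λ + (−3) with roots −1 and 3.
Eigenvectors give P = [[3, 2], [1, 1]] with P⁻¹ = [[1, −2], [−1, 3]], and C = P·diag(−1, 3)·P⁻¹.
Then C⁵ = P·diag(−1, 243)·P⁻¹ = [[−3, 486], [−1, 243]] · [[1, −2], [−1, 3]] = [[−489, 1464], [−244, 731]].

[[−489, 1464], [−244, 731]]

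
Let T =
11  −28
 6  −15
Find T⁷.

tr T = −4 and det T = 3, so the characteristic polynomial is λ² − (−4)λ + (3) with roots −3 and −1.
Eigenvectors give P = [[−2, −7], [−1, −3]] with P⁻¹ = [[3, −7], [−1, 2]], and T = P·diag(−3, −1)·P⁻¹.
Then T⁷ = P·diag(−2187, −1)·P⁻¹ = [[4374, 7], [2187, 3]] · [[3, −7], [−1, 2]] = [[13115, −30604], [6558, −15303]].

[[13115, −30604], [6558, −15303]]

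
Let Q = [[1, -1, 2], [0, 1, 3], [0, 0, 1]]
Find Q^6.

[[1, -6, -33], [0, 1, 18], [0, 0, 1]]

Q = I + N where N = [[0, -1, 2], [0, 0, 3], [0, 0, 0]] is strictly upper-triangular, so N^3 = 0.
(I + N)^6 = I + 6·N + 15·N^2 = [[1, -6, -33], [0, 1, 18], [0, 0, 1]].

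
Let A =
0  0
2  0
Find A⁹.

[[0, 0], [0, 0]]

A is strictly triangular, hence nilpotent: A² = 0, so A⁹ = 0.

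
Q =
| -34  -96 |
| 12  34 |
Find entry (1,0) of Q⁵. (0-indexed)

192

tr Q = 0 and det Q = -4, so the characteristic polynomial is λ² − (0)λ + (-4) with roots 2 and -2.
Eigenvectors give P = [[-8, -3], [3, 1]] with P⁻¹ = [[1, 3], [-3, -8]], and Q = P·diag(2, -2)·P⁻¹.
Then Q⁵ = P·diag(32, -32)·P⁻¹ = [[-256, 96], [96, -32]] · [[1, 3], [-3, -8]] = [[-544, -1536], [192, 544]].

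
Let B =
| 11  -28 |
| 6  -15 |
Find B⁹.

tr B = -4 and det B = 3, so the characteristic polynomial is λ² − (-4)λ + (3) with roots -1 and -3.
Eigenvectors give P = [[7, 2], [3, 1]] with P⁻¹ = [[1, -2], [-3, 7]], and B = P·diag(-1, -3)·P⁻¹.
Then B⁹ = P·diag(-1, -19683)·P⁻¹ = [[-7, -39366], [-3, -19683]] · [[1, -2], [-3, 7]] = [[118091, -275548], [59046, -137775]].

[[118091, -275548], [59046, -137775]]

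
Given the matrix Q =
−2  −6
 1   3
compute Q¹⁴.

Q² = Q (a projection; rank 1, trace 1), so Q¹⁴ = Q.

[[−2, −6], [1, 3]]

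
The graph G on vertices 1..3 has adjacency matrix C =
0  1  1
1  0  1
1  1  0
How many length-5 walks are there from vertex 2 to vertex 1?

11

The number of length-5 walks from vertex 2 to vertex 1 is entry (2,1) of C^5, where C is the adjacency matrix.
C^2 = [[2, 1, 1], [1, 2, 1], [1, 1, 2]]
C^3 = [[2, 3, 3], [3, 2, 3], [3, 3, 2]]
C^4 = [[6, 5, 5], [5, 6, 5], [5, 5, 6]]
C^5 = [[10, 11, 11], [11, 10, 11], [11, 11, 10]]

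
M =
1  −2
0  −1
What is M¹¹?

[[1, −2], [0, −1]]

M² = I (check: tr M = 0 and det M = −1), so M¹¹ = M since 11 is odd.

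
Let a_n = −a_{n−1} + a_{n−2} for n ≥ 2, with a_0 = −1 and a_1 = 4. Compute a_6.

With companion matrix M = [[−1, 1], [1, 0]], [a_n, a_{n−1}]ᵀ = M·[a_{n−1}, a_{n−2}]ᵀ, so [a_6, a_5]ᵀ = M⁵·[a_1, a_0]ᵀ.
M⁵ = [[−8, 5], [5, −3]], giving [a_6, a_5]ᵀ = [[−37], [23]].

−37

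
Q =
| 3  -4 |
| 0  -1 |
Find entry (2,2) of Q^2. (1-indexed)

1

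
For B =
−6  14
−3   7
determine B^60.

B² = B (a projection; rank 1, trace 1), so B^60 = B.

[[−6, 14], [−3, 7]]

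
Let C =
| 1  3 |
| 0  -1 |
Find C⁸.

C² = I (check: tr C = 0 and det C = -1), so C⁸ = I since 8 is even.

[[1, 0], [0, 1]]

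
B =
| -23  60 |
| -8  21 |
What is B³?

[[-167, 420], [-56, 141]]

tr B = -2 and det B = -3, so the characteristic polynomial is λ² − (-2)λ + (-3) with roots -3 and 1.
Eigenvectors give P = [[-3, -5], [-1, -2]] with P⁻¹ = [[-2, 5], [1, -3]], and B = P·diag(-3, 1)·P⁻¹.
Then B³ = P·diag(-27, 1)·P⁻¹ = [[81, -5], [27, -2]] · [[-2, 5], [1, -3]] = [[-167, 420], [-56, 141]].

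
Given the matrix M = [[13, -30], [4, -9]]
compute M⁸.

tr M = 4 and det M = 3, so the characteristic polynomial is λ² − (4)λ + (3) with roots 3 and 1.
Eigenvectors give P = [[3, -5], [1, -2]] with P⁻¹ = [[2, -5], [1, -3]], and M = P·diag(3, 1)·P⁻¹.
Then M⁸ = P·diag(6561, 1)·P⁻¹ = [[19683, -5], [6561, -2]] · [[2, -5], [1, -3]] = [[39361, -98400], [13120, -32799]].

[[39361, -98400], [13120, -32799]]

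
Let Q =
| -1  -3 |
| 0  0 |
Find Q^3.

Q^2 = [[1, 3], [0, 0]]
Q^3 = [[-1, -3], [0, 0]]

[[-1, -3], [0, 0]]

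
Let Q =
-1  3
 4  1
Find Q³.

Q² = [[13, 0], [0, 13]]
Q³ = [[-13, 39], [52, 13]]

[[-13, 39], [52, 13]]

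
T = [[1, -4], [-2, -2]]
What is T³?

T² = [[9, 4], [2, 12]]
T³ = [[1, -44], [-22, -32]]

[[1, -44], [-22, -32]]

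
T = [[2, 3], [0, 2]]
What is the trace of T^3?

T^2 = [[4, 12], [0, 4]]
T^3 = [[8, 36], [0, 8]]

16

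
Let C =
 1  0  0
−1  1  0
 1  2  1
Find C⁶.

[[1, 0, 0], [−6, 1, 0], [−24, 12, 1]]

C = I + N where N = [[0, 0, 0], [−1, 0, 0], [1, 2, 0]] is strictly lower-triangular, so N³ = 0.
(I + N)⁶ = I + 6·N + 15·N² = [[1, 0, 0], [−6, 1, 0], [−24, 12, 1]].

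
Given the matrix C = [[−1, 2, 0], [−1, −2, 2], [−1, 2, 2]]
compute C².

[[−1, −6, 4], [1, 6, 0], [−3, −2, 8]]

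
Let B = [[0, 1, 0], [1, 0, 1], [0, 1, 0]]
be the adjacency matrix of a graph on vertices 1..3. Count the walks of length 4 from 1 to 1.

2

The number of length-4 walks from vertex 1 to vertex 1 is entry (1,1) of B^4, where B is the adjacency matrix.
B^2 = [[1, 0, 1], [0, 2, 0], [1, 0, 1]]
B^3 = [[0, 2, 0], [2, 0, 2], [0, 2, 0]]
B^4 = [[2, 0, 2], [0, 4, 0], [2, 0, 2]]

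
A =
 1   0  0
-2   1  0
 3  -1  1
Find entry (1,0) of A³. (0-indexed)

-6

A = I + N where N = [[0, 0, 0], [-2, 0, 0], [3, -1, 0]] is strictly lower-triangular, so N³ = 0.
(I + N)³ = I + 3·N + 3·N² = [[1, 0, 0], [-6, 1, 0], [15, -3, 1]].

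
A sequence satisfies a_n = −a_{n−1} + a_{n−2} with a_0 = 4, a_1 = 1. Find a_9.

With companion matrix B = [[−1, 1], [1, 0]], [a_n, a_{n−1}]ᵀ = B·[a_{n−1}, a_{n−2}]ᵀ, so [a_9, a_8]ᵀ = B⁸·[a_1, a_0]ᵀ.
B⁸ = [[34, −21], [−21, 13]], giving [a_9, a_8]ᵀ = [[−50], [31]].

−50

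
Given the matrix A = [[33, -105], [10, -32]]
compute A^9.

tr A = 1 and det A = -6, so the characteristic polynomial is λ² − (1)λ + (-6) with roots -2 and 3.
Eigenvectors give P = [[3, 7], [1, 2]] with P⁻¹ = [[-2, 7], [1, -3]], and A = P·diag(-2, 3)·P⁻¹.
Then A^9 = P·diag(-512, 19683)·P⁻¹ = [[-1536, 137781], [-512, 39366]] · [[-2, 7], [1, -3]] = [[140853, -424095], [40390, -121682]].

[[140853, -424095], [40390, -121682]]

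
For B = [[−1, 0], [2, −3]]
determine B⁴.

[[1, 0], [−80, 81]]

B² = [[1, 0], [−8, 9]]
B³ = [[−1, 0], [26, −27]]
B⁴ = [[1, 0], [−80, 81]]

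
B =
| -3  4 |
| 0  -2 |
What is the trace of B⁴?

B² = [[9, -20], [0, 4]]
B³ = [[-27, 76], [0, -8]]
B⁴ = [[81, -260], [0, 16]]

97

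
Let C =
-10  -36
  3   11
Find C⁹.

[[-1540, -6156], [513, 2051]]

tr C = 1 and det C = -2, so the characteristic polynomial is λ² − (1)λ + (-2) with roots 2 and -1.
Eigenvectors give P = [[3, -4], [-1, 1]] with P⁻¹ = [[-1, -4], [-1, -3]], and C = P·diag(2, -1)·P⁻¹.
Then C⁹ = P·diag(512, -1)·P⁻¹ = [[1536, 4], [-512, -1]] · [[-1, -4], [-1, -3]] = [[-1540, -6156], [513, 2051]].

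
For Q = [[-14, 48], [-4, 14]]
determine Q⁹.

[[-3584, 12288], [-1024, 3584]]

tr Q = 0 and det Q = -4, so the characteristic polynomial is λ² − (0)λ + (-4) with roots 2 and -2.
Eigenvectors give P = [[-3, -4], [-1, -1]] with P⁻¹ = [[1, -4], [-1, 3]], and Q = P·diag(2, -2)·P⁻¹.
Then Q⁹ = P·diag(512, -512)·P⁻¹ = [[-1536, 2048], [-512, 512]] · [[1, -4], [-1, 3]] = [[-3584, 12288], [-1024, 3584]].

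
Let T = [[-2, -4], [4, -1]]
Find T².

[[-12, 12], [-12, -15]]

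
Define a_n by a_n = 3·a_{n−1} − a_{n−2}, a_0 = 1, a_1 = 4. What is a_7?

1364

With companion matrix B = [[3, −1], [1, 0]], [a_n, a_{n−1}]ᵀ = B·[a_{n−1}, a_{n−2}]ᵀ, so [a_7, a_6]ᵀ = B⁶·[a_1, a_0]ᵀ.
B⁶ = [[377, −144], [144, −55]], giving [a_7, a_6]ᵀ = [[1364], [521]].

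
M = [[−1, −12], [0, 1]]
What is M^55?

[[−1, −12], [0, 1]]

M² = I (check: tr M = 0 and det M = −1), so M^55 = M since 55 is odd.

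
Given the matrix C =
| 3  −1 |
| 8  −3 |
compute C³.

C² = I (check: tr C = 0 and det C = −1), so C³ = C since 3 is odd.

[[3, −1], [8, −3]]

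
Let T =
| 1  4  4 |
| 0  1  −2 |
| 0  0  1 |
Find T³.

T = I + N where N = [[0, 4, 4], [0, 0, −2], [0, 0, 0]] is strictly upper-triangular, so N³ = 0.
(I + N)³ = I + 3·N + 3·N² = [[1, 12, −12], [0, 1, −6], [0, 0, 1]].

[[1, 12, −12], [0, 1, −6], [0, 0, 1]]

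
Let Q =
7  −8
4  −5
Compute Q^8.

tr Q = 2 and det Q = −3, so the characteristic polynomial is λ² − (2)λ + (−3) with roots −1 and 3.
Eigenvectors give P = [[−1, −2], [−1, −1]] with P⁻¹ = [[1, −2], [−1, 1]], and Q = P·diag(−1, 3)·P⁻¹.
Then Q^8 = P·diag(1, 6561)·P⁻¹ = [[−1, −13122], [−1, −6561]] · [[1, −2], [−1, 1]] = [[13121, −13120], [6560, −6559]].

[[13121, −13120], [6560, −6559]]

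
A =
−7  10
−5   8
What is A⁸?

[[−6049, 12610], [−6305, 12866]]

tr A = 1 and det A = −6, so the characteristic polynomial is λ² − (1)λ + (−6) with roots −2 and 3.
Eigenvectors give P = [[2, −1], [1, −1]] with P⁻¹ = [[1, −1], [1, −2]], and A = P·diag(−2, 3)·P⁻¹.
Then A⁸ = P·diag(256, 6561)·P⁻¹ = [[512, −6561], [256, −6561]] · [[1, −1], [1, −2]] = [[−6049, 12610], [−6305, 12866]].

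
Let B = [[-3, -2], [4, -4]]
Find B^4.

[[-391, 126], [-252, -328]]

B^2 = [[1, 14], [-28, 8]]
B^3 = [[53, -58], [116, 24]]
B^4 = [[-391, 126], [-252, -328]]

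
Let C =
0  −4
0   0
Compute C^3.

[[0, 0], [0, 0]]

C is strictly triangular, hence nilpotent: C^2 = 0, so C^3 = 0.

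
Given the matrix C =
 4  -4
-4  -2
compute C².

[[32, -8], [-8, 20]]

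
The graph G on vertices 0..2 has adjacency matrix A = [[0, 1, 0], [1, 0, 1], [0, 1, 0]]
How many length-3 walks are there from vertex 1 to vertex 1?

The number of length-3 walks from vertex 1 to vertex 1 is entry (1,1) of A³, where A is the adjacency matrix.
A² = [[1, 0, 1], [0, 2, 0], [1, 0, 1]]
A³ = [[0, 2, 0], [2, 0, 2], [0, 2, 0]]

0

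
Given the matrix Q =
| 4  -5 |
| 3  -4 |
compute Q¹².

[[1, 0], [0, 1]]

Q² = I (check: tr Q = 0 and det Q = -1), so Q¹² = I since 12 is even.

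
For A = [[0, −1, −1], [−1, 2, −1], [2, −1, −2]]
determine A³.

A² = [[−1, −1, 3], [−4, 6, 1], [−3, −2, 3]]
A³ = [[7, −4, −4], [−4, 15, −4], [8, −4, −1]]

[[7, −4, −4], [−4, 15, −4], [8, −4, −1]]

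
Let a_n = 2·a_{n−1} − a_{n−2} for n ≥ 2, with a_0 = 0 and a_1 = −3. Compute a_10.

With companion matrix C = [[2, −1], [1, 0]], [a_n, a_{n−1}]ᵀ = C·[a_{n−1}, a_{n−2}]ᵀ, so [a_10, a_9]ᵀ = C^9·[a_1, a_0]ᵀ.
C^9 = [[10, −9], [9, −8]], giving [a_10, a_9]ᵀ = [[−30], [−27]].

−30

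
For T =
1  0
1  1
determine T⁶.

T = I + N where N = [[0, 0], [1, 0]] is strictly lower-triangular, so N² = 0.
(I + N)⁶ = I + 6·N = [[1, 0], [6, 1]].

[[1, 0], [6, 1]]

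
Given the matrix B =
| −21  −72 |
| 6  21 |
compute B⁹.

tr B = 0 and det B = −9, so the characteristic polynomial is λ² − (0)λ + (−9) with roots −3 and 3.
Eigenvectors give P = [[4, −3], [−1, 1]] with P⁻¹ = [[1, 3], [1, 4]], and B = P·diag(−3, 3)·P⁻¹.
Then B⁹ = P·diag(−19683, 19683)·P⁻¹ = [[−78732, −59049], [19683, 19683]] · [[1, 3], [1, 4]] = [[−137781, −472392], [39366, 137781]].

[[−137781, −472392], [39366, 137781]]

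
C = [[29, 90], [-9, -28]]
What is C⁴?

tr C = 1 and det C = -2, so the characteristic polynomial is λ² − (1)λ + (-2) with roots 2 and -1.
Eigenvectors give P = [[10, -3], [-3, 1]] with P⁻¹ = [[1, 3], [3, 10]], and C = P·diag(2, -1)·P⁻¹.
Then C⁴ = P·diag(16, 1)·P⁻¹ = [[160, -3], [-48, 1]] · [[1, 3], [3, 10]] = [[151, 450], [-45, -134]].

[[151, 450], [-45, -134]]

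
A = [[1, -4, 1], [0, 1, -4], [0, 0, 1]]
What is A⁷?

A = I + N where N = [[0, -4, 1], [0, 0, -4], [0, 0, 0]] is strictly upper-triangular, so N³ = 0.
(I + N)⁷ = I + 7·N + 21·N² = [[1, -28, 343], [0, 1, -28], [0, 0, 1]].

[[1, -28, 343], [0, 1, -28], [0, 0, 1]]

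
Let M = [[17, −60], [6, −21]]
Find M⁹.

[[177137, −590460], [59046, −196821]]

tr M = −4 and det M = 3, so the characteristic polynomial is λ² − (−4)λ + (3) with roots −1 and −3.
Eigenvectors give P = [[−10, −3], [−3, −1]] with P⁻¹ = [[−1, 3], [3, −10]], and M = P·diag(−1, −3)·P⁻¹.
Then M⁹ = P·diag(−1, −19683)·P⁻¹ = [[10, 59049], [3, 19683]] · [[−1, 3], [3, −10]] = [[177137, −590460], [59046, −196821]].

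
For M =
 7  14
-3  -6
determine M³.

[[7, 14], [-3, -6]]

M² = M (a projection; rank 1, trace 1), so M³ = M.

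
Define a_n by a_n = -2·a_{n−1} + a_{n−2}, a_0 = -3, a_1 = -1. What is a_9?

239

With companion matrix T = [[-2, 1], [1, 0]], [a_n, a_{n−1}]ᵀ = T·[a_{n−1}, a_{n−2}]ᵀ, so [a_9, a_8]ᵀ = T⁸·[a_1, a_0]ᵀ.
T⁸ = [[985, -408], [-408, 169]], giving [a_9, a_8]ᵀ = [[239], [-99]].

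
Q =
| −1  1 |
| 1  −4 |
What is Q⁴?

Q² = [[2, −5], [−5, 17]]
Q³ = [[−7, 22], [22, −73]]
Q⁴ = [[29, −95], [−95, 314]]

[[29, −95], [−95, 314]]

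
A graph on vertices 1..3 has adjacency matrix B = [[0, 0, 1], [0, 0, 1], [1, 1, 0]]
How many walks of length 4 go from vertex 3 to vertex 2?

0

The number of length-4 walks from vertex 3 to vertex 2 is entry (3,2) of B⁴, where B is the adjacency matrix.
B² = [[1, 1, 0], [1, 1, 0], [0, 0, 2]]
B³ = [[0, 0, 2], [0, 0, 2], [2, 2, 0]]
B⁴ = [[2, 2, 0], [2, 2, 0], [0, 0, 4]]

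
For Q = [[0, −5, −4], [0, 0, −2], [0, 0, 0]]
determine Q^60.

Q is strictly triangular, hence nilpotent: Q^3 = 0, so Q^60 = 0.

[[0, 0, 0], [0, 0, 0], [0, 0, 0]]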